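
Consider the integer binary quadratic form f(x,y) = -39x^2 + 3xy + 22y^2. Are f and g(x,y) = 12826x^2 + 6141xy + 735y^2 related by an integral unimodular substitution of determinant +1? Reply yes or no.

D₁ = 3441, D₂ = 3441
river cycle of f (length 36): (22, 41, -20), (-20, 39, 24), (24, 57, -2), (-2, 55, 52), (52, 49, -5), (-5, 51, 42), (42, 33, -14), (-14, 51, 15), (15, 39, -32), (-32, 25, 22), … (26 more)
river cycle of g (length 36): (22, 41, -20), (-20, 39, 24), (24, 57, -2), (-2, 55, 52), (52, 49, -5), (-5, 51, 42), (42, 33, -14), (-14, 51, 15), (15, 39, -32), (-32, 25, 22), … (26 more)
cycles coincide ⇒ equivalent

yes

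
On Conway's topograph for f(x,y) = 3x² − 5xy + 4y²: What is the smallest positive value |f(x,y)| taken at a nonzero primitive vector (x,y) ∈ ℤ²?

translate: b→1 (≡-5 mod 6), so (3,-5,4)→(3,1,2)
flip: (3,1,2)→(2,-1,3)
reduced (well bottom): (2,-1,3) with a≤c, −a<b≤a
well minimum = a = 2

2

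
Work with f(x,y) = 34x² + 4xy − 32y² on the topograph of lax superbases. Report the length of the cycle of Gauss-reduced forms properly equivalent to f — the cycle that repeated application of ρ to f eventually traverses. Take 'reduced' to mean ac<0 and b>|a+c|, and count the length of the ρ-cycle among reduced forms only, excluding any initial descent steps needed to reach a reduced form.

D = 4368, ⌊√D⌋ = 66
river: ρ → (-32,60,6)
river: ρ → (6,60,-32)
river: ρ → (-32,4,34)
river: ρ → (34,64,-2)
river: ρ → (-2,64,34)
river: ρ → (34,4,-32)
ρ-cycle length = 6 (tail of 0 descent steps not counted)

6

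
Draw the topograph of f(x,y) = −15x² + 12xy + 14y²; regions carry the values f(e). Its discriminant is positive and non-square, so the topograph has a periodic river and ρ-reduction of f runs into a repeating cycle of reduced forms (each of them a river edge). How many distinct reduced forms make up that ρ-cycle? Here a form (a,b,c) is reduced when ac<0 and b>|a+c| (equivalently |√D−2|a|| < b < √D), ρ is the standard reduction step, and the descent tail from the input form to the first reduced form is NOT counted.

D = 984, ⌊√D⌋ = 31
river: ρ → (14,16,-13)
river: ρ → (-13,10,17)
river: ρ → (17,24,-6)
river: ρ → (-6,24,17)
river: ρ → (17,10,-13)
river: ρ → (-13,16,14)
river: ρ → (14,12,-15)
river: ρ → (-15,18,11)
river: ρ → (11,26,-7)
river: ρ → (-7,30,3)
river: ρ → (3,30,-7)
river: ρ → (-7,26,11)
river: ρ → (11,18,-15)
river: ρ → (-15,12,14)
ρ-cycle length = 14 (tail of 0 descent steps not counted)

14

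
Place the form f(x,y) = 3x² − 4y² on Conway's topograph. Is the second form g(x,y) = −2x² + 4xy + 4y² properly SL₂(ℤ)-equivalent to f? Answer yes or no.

D₁ = 48, D₂ = 48
river cycle of f (length 2): (3, 6, -1), (-1, 6, 3)
river cycle of g (length 2): (4, 4, -2), (-2, 4, 4)
cycles differ ⇒ inequivalent

no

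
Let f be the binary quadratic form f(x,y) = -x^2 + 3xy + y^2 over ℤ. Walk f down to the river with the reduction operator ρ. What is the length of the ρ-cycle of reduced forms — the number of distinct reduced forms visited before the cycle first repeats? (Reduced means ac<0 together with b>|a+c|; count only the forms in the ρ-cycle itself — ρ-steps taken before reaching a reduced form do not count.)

D = 13, ⌊√D⌋ = 3
river: ρ → (1,3,-1)
river: ρ → (-1,3,1)
ρ-cycle length = 2 (tail of 0 descent steps not counted)

2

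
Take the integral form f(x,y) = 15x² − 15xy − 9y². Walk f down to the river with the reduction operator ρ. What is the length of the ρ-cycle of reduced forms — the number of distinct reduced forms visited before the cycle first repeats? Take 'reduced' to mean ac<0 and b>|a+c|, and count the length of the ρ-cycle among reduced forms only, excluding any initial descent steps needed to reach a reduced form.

D = 765, ⌊√D⌋ = 27
descent: ρ → (-9,15,15)  [lands on river]
river: ρ → (15,15,-9)
river: ρ → (-9,21,9)
river: ρ → (9,15,-15)
river: ρ → (-15,15,9)
river: ρ → (9,21,-9)
ρ-cycle length = 6 (tail of 1 descent step not counted)

6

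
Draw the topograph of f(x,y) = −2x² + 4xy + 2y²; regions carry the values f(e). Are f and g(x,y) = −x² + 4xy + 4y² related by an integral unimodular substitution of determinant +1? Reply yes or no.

D₁ = 32, D₂ = 32
river cycle of f (length 2): (2, 4, -2), (-2, 4, 2)
river cycle of g (length 2): (4, 4, -1), (-1, 4, 4)
cycles differ ⇒ inequivalent

no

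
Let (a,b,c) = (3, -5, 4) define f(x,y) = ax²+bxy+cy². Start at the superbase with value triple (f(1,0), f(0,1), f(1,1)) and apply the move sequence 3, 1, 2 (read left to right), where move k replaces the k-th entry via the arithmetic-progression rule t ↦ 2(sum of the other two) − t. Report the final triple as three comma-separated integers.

start (3,4,2) = (f(1,0),f(0,1),f(1,1))
replace slot 3: 2·(3+4) − 2 = 12 → (3,4,12)
replace slot 1: 2·(4+12) − 3 = 29 → (29,4,12)
replace slot 2: 2·(29+12) − 4 = 78 → (29,78,12)

29,78,12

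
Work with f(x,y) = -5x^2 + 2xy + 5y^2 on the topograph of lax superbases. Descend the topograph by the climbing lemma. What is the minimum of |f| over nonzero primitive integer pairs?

river: ρ → (5,8,-2)
river: ρ → (-2,8,5)
river: ρ → (5,2,-5)
river: ρ → (-5,8,2)
river: ρ → (2,8,-5)
river: ρ → (-5,2,5)
closes: descent 0, river 6
min |a| on river = 2

2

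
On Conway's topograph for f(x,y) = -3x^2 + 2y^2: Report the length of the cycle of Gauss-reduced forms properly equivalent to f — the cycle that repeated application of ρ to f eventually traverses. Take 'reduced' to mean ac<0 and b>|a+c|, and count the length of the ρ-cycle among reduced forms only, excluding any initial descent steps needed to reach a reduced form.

D = 24, ⌊√D⌋ = 4
descent: ρ → (2,4,-1)  [lands on river]
river: ρ → (-1,4,2)
ρ-cycle length = 2 (tail of 1 descent step not counted)

2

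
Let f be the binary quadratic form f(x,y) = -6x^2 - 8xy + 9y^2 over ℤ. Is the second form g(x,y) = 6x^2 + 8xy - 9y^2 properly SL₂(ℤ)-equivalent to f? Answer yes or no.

D₁ = 280, D₂ = 280
river cycle of f (length 6): (9, 8, -6), (-6, 16, 1), (1, 16, -6), (-6, 8, 9), (9, 10, -5), (-5, 10, 9)
river cycle of g (length 6): (-9, 10, 5), (5, 10, -9), (-9, 8, 6), (6, 16, -1), (-1, 16, 6), (6, 8, -9)
cycles differ ⇒ inequivalent

no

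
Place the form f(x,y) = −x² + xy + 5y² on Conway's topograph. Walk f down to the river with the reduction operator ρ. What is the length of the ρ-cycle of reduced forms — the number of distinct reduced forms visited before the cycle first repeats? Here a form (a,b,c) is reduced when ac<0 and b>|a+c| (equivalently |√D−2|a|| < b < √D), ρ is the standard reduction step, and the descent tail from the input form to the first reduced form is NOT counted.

D = 21, ⌊√D⌋ = 4
descent: ρ → (5,-1,-1)
descent: ρ → (-1,3,3)  [lands on river]
river: ρ → (3,3,-1)
ρ-cycle length = 2 (tail of 2 descent steps not counted)

2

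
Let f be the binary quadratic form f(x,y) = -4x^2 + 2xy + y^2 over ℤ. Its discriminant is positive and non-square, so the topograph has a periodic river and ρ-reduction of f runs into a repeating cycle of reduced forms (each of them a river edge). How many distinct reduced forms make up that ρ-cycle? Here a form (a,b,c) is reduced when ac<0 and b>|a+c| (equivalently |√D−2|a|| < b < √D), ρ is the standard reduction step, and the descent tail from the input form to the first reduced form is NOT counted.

D = 20, ⌊√D⌋ = 4
descent: ρ → (1,4,-1)  [lands on river]
river: ρ → (-1,4,1)
ρ-cycle length = 2 (tail of 1 descent step not counted)

2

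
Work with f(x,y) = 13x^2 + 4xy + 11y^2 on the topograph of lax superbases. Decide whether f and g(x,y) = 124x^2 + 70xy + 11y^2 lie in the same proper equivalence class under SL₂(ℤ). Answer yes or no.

D₁ = -556, D₂ = -556
f: flip: (13,4,11)→(11,-4,13)
f: reduced (well bottom): (11,-4,13) with a≤c, −a<b≤a
g: flip: (124,70,11)→(11,-70,124)
g: translate: b→-4 (≡-70 mod 22), so (11,-70,124)→(11,-4,13)
g: reduced (well bottom): (11,-4,13) with a≤c, −a<b≤a
reduced forms (11, -4, 13) vs (11, -4, 13) ⇒ equivalent

yes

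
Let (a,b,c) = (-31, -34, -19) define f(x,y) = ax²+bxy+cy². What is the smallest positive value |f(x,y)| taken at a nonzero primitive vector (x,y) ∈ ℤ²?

translate: b→-28 (≡34 mod 62), so (31,34,19)→(31,-28,16)
flip: (31,-28,16)→(16,28,31)
translate: b→-4 (≡28 mod 32), so (16,28,31)→(16,-4,19)
reduced (well bottom): (16,-4,19) with a≤c, −a<b≤a
well minimum |f| = |-16| = 16 (negative-definite)

16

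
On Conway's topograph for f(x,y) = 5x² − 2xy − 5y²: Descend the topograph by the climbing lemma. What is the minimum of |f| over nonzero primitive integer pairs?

descent: ρ → (-5,2,5)  [lands on river]
river: ρ → (5,8,-2)
river: ρ → (-2,8,5)
river: ρ → (5,2,-5)
river: ρ → (-5,8,2)
river: ρ → (2,8,-5)
closes: descent 1, river 6
min |a| on river = 2

2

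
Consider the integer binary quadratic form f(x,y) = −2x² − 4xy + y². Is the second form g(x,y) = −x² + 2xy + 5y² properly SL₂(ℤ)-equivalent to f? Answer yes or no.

D₁ = 24, D₂ = 24
river cycle of f (length 2): (1, 4, -2), (-2, 4, 1)
river cycle of g (length 2): (-1, 4, 2), (2, 4, -1)
cycles differ ⇒ inequivalent

no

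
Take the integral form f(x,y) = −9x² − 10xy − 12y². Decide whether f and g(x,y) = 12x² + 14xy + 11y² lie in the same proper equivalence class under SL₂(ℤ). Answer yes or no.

D₁ = -332, D₂ = -332
f is negative-definite; reduce −f:
−f: translate: b→-8 (≡10 mod 18), so (9,10,12)→(9,-8,11)
−f: reduced (well bottom): (9,-8,11) with a≤c, −a<b≤a
flip sign back: reduced form of f is (-9,8,-11)
g: translate: b→-10 (≡14 mod 24), so (12,14,11)→(12,-10,9)
g: flip: (12,-10,9)→(9,10,12)
g: translate: b→-8 (≡10 mod 18), so (9,10,12)→(9,-8,11)
g: reduced (well bottom): (9,-8,11) with a≤c, −a<b≤a
reduced forms (-9, 8, -11) vs (9, -8, 11) ⇒ inequivalent

no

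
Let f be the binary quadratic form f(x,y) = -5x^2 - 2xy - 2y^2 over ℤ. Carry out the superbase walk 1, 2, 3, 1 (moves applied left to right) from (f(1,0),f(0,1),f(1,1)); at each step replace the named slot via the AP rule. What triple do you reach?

start (-5,-2,-9) = (f(1,0),f(0,1),f(1,1))
replace slot 1: 2·((-2)+(-9)) − (-5) = -17 → (-17,-2,-9)
replace slot 2: 2·((-17)+(-9)) − (-2) = -50 → (-17,-50,-9)
replace slot 3: 2·((-17)+(-50)) − (-9) = -125 → (-17,-50,-125)
replace slot 1: 2·((-50)+(-125)) − (-17) = -333 → (-333,-50,-125)

-333,-50,-125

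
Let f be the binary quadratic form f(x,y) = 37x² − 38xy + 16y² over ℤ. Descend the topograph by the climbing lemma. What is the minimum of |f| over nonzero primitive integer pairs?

translate: b→36 (≡-38 mod 74), so (37,-38,16)→(37,36,15)
flip: (37,36,15)→(15,-36,37)
translate: b→-6 (≡-36 mod 30), so (15,-36,37)→(15,-6,16)
reduced (well bottom): (15,-6,16) with a≤c, −a<b≤a
well minimum = a = 15

15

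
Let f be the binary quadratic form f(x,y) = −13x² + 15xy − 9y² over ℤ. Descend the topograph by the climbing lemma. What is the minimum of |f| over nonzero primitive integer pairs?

translate: b→11 (≡-15 mod 26), so (13,-15,9)→(13,11,7)
flip: (13,11,7)→(7,-11,13)
translate: b→3 (≡-11 mod 14), so (7,-11,13)→(7,3,9)
reduced (well bottom): (7,3,9) with a≤c, −a<b≤a
well minimum |f| = |-7| = 7 (negative-definite)

7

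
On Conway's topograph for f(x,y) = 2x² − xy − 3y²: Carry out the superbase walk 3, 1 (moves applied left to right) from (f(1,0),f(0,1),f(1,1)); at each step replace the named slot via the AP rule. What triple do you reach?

start (2,-3,-2) = (f(1,0),f(0,1),f(1,1))
replace slot 3: 2·(2+(-3)) − (-2) = 0 → (2,-3,0)
replace slot 1: 2·((-3)+0) − 2 = -8 → (-8,-3,0)

-8,-3,0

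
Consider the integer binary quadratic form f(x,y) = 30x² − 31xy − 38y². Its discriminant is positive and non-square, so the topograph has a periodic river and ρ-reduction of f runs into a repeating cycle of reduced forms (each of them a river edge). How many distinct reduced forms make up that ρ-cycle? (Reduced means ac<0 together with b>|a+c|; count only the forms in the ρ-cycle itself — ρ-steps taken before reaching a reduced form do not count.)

D = 5521, ⌊√D⌋ = 74
descent: ρ → (-38,31,30)  [lands on river]
river: ρ → (30,29,-39)
river: ρ → (-39,49,20)
river: ρ → (20,71,-6)
river: ρ → (-6,73,8)
river: ρ → (8,71,-15)
river: ρ → (-15,49,52)
river: ρ → (52,55,-12)
river: ρ → (-12,65,27)
river: ρ → (27,43,-34)
river: ρ → (-34,25,36)
river: ρ → (36,47,-23)
river: ρ → (-23,45,38)
river: ρ → (38,31,-30)
river: ρ → (-30,29,39)
river: ρ → (39,49,-20)
river: ρ → (-20,71,6)
river: ρ → (6,73,-8)
river: ρ → (-8,71,15)
river: ρ → (15,49,-52)
river: ρ → (-52,55,12)
river: ρ → (12,65,-27)
river: ρ → (-27,43,34)
river: ρ → (34,25,-36)
river: ρ → (-36,47,23)
river: ρ → (23,45,-38)
ρ-cycle length = 26 (tail of 1 descent step not counted)

26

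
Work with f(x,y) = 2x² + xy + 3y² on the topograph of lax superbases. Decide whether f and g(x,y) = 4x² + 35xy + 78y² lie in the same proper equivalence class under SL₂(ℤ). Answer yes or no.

D₁ = -23, D₂ = -23
f: reduced (well bottom): (2,1,3) with a≤c, −a<b≤a
g: translate: b→3 (≡35 mod 8), so (4,35,78)→(4,3,2)
g: flip: (4,3,2)→(2,-3,4)
g: translate: b→1 (≡-3 mod 4), so (2,-3,4)→(2,1,3)
g: reduced (well bottom): (2,1,3) with a≤c, −a<b≤a
reduced forms (2, 1, 3) vs (2, 1, 3) ⇒ equivalent

yes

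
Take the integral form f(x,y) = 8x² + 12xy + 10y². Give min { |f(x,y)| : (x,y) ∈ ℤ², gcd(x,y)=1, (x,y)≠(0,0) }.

translate: b→-4 (≡12 mod 16), so (8,12,10)→(8,-4,6)
flip: (8,-4,6)→(6,4,8)
reduced (well bottom): (6,4,8) with a≤c, −a<b≤a
well minimum = a = 6

6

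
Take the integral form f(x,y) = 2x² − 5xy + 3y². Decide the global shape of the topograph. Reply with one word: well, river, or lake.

D = b²−4ac = (-5)² − 4·2·3 = 1
D = 1² is a perfect square ⇒ form factors over ℤ ⇒ lakes

lake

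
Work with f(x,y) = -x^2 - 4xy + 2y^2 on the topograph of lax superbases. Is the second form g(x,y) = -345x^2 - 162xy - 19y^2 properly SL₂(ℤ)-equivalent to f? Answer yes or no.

D₁ = 24, D₂ = 24
river cycle of f (length 2): (2, 4, -1), (-1, 4, 2)
river cycle of g (length 2): (-1, 4, 2), (2, 4, -1)
cycles coincide ⇒ equivalent

yes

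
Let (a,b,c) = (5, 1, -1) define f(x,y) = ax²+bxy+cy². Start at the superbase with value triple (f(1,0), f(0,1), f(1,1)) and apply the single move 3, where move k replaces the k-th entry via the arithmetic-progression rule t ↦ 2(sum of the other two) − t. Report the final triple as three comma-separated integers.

start (5,-1,5) = (f(1,0),f(0,1),f(1,1))
replace slot 3: 2·(5+(-1)) − 5 = 3 → (5,-1,3)

5,-1,3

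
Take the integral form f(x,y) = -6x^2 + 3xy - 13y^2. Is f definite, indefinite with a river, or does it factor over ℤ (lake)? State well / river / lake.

D = b²−4ac = 3² − 4·(-6)·(-13) = -303
D < 0 ⇒ definite ⇒ every region one sign ⇒ single well

well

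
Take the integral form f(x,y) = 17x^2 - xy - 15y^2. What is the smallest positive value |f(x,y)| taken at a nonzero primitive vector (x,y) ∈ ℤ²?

descent: ρ → (-15,31,1)  [lands on river]
river: ρ → (1,31,-15)
river: ρ → (-15,29,3)
river: ρ → (3,31,-5)
river: ρ → (-5,29,9)
river: ρ → (9,25,-11)
river: ρ → (-11,19,15)
river: ρ → (15,11,-15)
river: ρ → (-15,19,11)
river: ρ → (11,25,-9)
river: ρ → (-9,29,5)
river: ρ → (5,31,-3)
river: ρ → (-3,29,15)
river: ρ → (15,31,-1)
river: ρ → (-1,31,15)
river: ρ → (15,29,-3)
river: ρ → (-3,31,5)
river: ρ → (5,29,-9)
river: ρ → (-9,25,11)
river: ρ → (11,19,-15)
river: ρ → (-15,11,15)
river: ρ → (15,19,-11)
river: ρ → (-11,25,9)
river: ρ → (9,29,-5)
river: ρ → (-5,31,3)
river: ρ → (3,29,-15)
closes: descent 1, river 26
min |a| on river = 1

1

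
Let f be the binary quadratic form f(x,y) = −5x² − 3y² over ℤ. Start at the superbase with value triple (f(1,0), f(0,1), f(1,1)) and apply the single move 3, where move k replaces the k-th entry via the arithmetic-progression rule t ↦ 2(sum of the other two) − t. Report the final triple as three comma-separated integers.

start (-5,-3,-8) = (f(1,0),f(0,1),f(1,1))
replace slot 3: 2·((-5)+(-3)) − (-8) = -8 → (-5,-3,-8)

-5,-3,-8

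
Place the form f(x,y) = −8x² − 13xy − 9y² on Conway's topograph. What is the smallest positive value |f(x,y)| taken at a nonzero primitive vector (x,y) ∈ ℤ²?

translate: b→-3 (≡13 mod 16), so (8,13,9)→(8,-3,4)
flip: (8,-3,4)→(4,3,8)
reduced (well bottom): (4,3,8) with a≤c, −a<b≤a
well minimum |f| = |-4| = 4 (negative-definite)

4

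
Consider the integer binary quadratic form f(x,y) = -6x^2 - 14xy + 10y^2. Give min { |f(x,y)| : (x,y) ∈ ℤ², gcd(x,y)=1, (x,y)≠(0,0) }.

descent: ρ → (10,14,-6)  [lands on river]
river: ρ → (-6,10,14)
river: ρ → (14,18,-2)
river: ρ → (-2,18,14)
river: ρ → (14,10,-6)
river: ρ → (-6,14,10)
river: ρ → (10,6,-10)
river: ρ → (-10,14,6)
river: ρ → (6,10,-14)
river: ρ → (-14,18,2)
river: ρ → (2,18,-14)
river: ρ → (-14,10,6)
river: ρ → (6,14,-10)
river: ρ → (-10,6,10)
closes: descent 1, river 14
min |a| on river = 2

2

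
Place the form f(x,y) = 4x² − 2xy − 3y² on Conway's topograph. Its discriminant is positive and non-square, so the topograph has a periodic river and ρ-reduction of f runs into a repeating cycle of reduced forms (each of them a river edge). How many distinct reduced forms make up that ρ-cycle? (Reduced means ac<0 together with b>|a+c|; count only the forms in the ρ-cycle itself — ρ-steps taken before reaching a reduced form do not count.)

D = 52, ⌊√D⌋ = 7
descent: ρ → (-3,2,4)  [lands on river]
river: ρ → (4,6,-1)
river: ρ → (-1,6,4)
river: ρ → (4,2,-3)
river: ρ → (-3,4,3)
river: ρ → (3,2,-4)
river: ρ → (-4,6,1)
river: ρ → (1,6,-4)
river: ρ → (-4,2,3)
river: ρ → (3,4,-3)
ρ-cycle length = 10 (tail of 1 descent step not counted)

10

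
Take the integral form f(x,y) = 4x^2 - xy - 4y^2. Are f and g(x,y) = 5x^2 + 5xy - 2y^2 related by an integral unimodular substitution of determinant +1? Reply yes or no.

D₁ = 65, D₂ = 65
river cycle of f (length 6): (-4, 1, 4), (4, 7, -1), (-1, 7, 4), (4, 1, -4), (-4, 7, 1), (1, 7, -4)
river cycle of g (length 6): (-2, 7, 2), (2, 5, -5), (-5, 5, 2), (2, 7, -2), (-2, 5, 5), (5, 5, -2)
cycles differ ⇒ inequivalent

no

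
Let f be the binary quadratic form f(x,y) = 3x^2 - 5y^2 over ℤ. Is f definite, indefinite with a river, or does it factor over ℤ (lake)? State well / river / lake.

D = b²−4ac = 0² − 4·3·(-5) = 60
D > 0 non-square ⇒ indefinite ⇒ periodic river

river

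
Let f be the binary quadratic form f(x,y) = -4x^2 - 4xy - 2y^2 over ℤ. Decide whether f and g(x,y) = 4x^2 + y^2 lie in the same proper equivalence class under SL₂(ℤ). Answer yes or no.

D₁ = -16, D₂ = -16
f is negative-definite; reduce −f:
−f: flip: (4,4,2)→(2,-4,4)
−f: translate: b→0 (≡-4 mod 4), so (2,-4,4)→(2,0,2)
−f: reduced (well bottom): (2,0,2) with a≤c, −a<b≤a
flip sign back: reduced form of f is (-2,0,-2)
g: flip: (4,0,1)→(1,0,4)
g: reduced (well bottom): (1,0,4) with a≤c, −a<b≤a
reduced forms (-2, 0, -2) vs (1, 0, 4) ⇒ inequivalent

no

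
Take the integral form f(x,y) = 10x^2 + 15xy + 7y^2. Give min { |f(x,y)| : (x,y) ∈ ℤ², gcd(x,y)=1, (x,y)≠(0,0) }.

translate: b→-5 (≡15 mod 20), so (10,15,7)→(10,-5,2)
flip: (10,-5,2)→(2,5,10)
translate: b→1 (≡5 mod 4), so (2,5,10)→(2,1,7)
reduced (well bottom): (2,1,7) with a≤c, −a<b≤a
well minimum = a = 2

2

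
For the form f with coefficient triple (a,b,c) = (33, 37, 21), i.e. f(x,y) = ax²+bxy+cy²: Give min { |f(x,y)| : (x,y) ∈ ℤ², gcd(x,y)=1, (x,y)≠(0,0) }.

translate: b→-29 (≡37 mod 66), so (33,37,21)→(33,-29,17)
flip: (33,-29,17)→(17,29,33)
translate: b→-5 (≡29 mod 34), so (17,29,33)→(17,-5,21)
reduced (well bottom): (17,-5,21) with a≤c, −a<b≤a
well minimum = a = 17

17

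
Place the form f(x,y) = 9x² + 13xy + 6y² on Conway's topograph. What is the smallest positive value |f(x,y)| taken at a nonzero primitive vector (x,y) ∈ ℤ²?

translate: b→-5 (≡13 mod 18), so (9,13,6)→(9,-5,2)
flip: (9,-5,2)→(2,5,9)
translate: b→1 (≡5 mod 4), so (2,5,9)→(2,1,6)
reduced (well bottom): (2,1,6) with a≤c, −a<b≤a
well minimum = a = 2

2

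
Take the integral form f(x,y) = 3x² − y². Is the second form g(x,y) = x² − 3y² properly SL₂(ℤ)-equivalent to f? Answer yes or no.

D₁ = 12, D₂ = 12
river cycle of f (length 2): (-1, 2, 2), (2, 2, -1)
river cycle of g (length 2): (1, 2, -2), (-2, 2, 1)
cycles differ ⇒ inequivalent

no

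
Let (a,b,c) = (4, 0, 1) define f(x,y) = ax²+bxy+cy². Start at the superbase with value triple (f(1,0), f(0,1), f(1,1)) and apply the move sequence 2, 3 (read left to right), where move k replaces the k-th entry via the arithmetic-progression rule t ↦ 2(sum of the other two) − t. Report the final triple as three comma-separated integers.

start (4,1,5) = (f(1,0),f(0,1),f(1,1))
replace slot 2: 2·(4+5) − 1 = 17 → (4,17,5)
replace slot 3: 2·(4+17) − 5 = 37 → (4,17,37)

4,17,37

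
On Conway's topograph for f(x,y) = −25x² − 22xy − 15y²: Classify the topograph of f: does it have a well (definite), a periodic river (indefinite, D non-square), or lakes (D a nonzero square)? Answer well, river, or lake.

D = b²−4ac = (-22)² − 4·(-25)·(-15) = -1016
D < 0 ⇒ definite ⇒ every region one sign ⇒ single well

well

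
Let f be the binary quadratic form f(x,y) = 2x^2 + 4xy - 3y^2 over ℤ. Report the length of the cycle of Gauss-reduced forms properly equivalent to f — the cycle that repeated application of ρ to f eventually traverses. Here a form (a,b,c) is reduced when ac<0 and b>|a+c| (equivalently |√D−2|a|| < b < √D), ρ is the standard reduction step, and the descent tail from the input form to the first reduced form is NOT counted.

D = 40, ⌊√D⌋ = 6
river: ρ → (-3,2,3)
river: ρ → (3,4,-2)
river: ρ → (-2,4,3)
river: ρ → (3,2,-3)
river: ρ → (-3,4,2)
river: ρ → (2,4,-3)
ρ-cycle length = 6 (tail of 0 descent steps not counted)

6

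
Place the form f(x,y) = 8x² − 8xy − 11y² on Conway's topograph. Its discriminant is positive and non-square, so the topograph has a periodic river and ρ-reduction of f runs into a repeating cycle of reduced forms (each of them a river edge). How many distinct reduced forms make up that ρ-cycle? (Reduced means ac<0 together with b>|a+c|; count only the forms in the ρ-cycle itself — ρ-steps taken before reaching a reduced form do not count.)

D = 416, ⌊√D⌋ = 20
descent: ρ → (-11,8,8)  [lands on river]
river: ρ → (8,8,-11)
river: ρ → (-11,14,5)
river: ρ → (5,16,-8)
river: ρ → (-8,16,5)
river: ρ → (5,14,-11)
ρ-cycle length = 6 (tail of 1 descent step not counted)

6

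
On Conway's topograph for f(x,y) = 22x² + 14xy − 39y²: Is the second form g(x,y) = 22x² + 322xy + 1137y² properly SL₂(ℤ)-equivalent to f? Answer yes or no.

D₁ = 3628, D₂ = 3628
river cycle of f (length 42): (22, 58, -3), (-3, 56, 41), (41, 26, -18), (-18, 46, 21), (21, 38, -26), (-26, 14, 33), (33, 52, -7), (-7, 60, 1), (1, 60, -7), (-7, 52, 33), … (32 more)
river cycle of g (length 42): (22, 58, -3), (-3, 56, 41), (41, 26, -18), (-18, 46, 21), (21, 38, -26), (-26, 14, 33), (33, 52, -7), (-7, 60, 1), (1, 60, -7), (-7, 52, 33), … (32 more)
cycles coincide ⇒ equivalent

yes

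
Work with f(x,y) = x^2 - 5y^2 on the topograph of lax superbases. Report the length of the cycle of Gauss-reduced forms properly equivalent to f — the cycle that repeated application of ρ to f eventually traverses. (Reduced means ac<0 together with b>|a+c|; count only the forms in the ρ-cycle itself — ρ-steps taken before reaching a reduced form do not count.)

D = 20, ⌊√D⌋ = 4
descent: ρ → (-5,0,1)
descent: ρ → (1,4,-1)  [lands on river]
river: ρ → (-1,4,1)
ρ-cycle length = 2 (tail of 2 descent steps not counted)

2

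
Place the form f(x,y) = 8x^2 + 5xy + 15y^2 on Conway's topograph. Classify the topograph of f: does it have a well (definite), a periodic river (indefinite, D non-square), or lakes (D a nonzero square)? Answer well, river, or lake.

D = b²−4ac = 5² − 4·8·15 = -455
D < 0 ⇒ definite ⇒ every region one sign ⇒ single well

well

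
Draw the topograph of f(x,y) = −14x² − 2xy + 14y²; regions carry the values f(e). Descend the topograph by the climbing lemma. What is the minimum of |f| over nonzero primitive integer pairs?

descent: ρ → (14,2,-14)  [lands on river]
river: ρ → (-14,26,2)
river: ρ → (2,26,-14)
river: ρ → (-14,2,14)
river: ρ → (14,26,-2)
river: ρ → (-2,26,14)
closes: descent 1, river 6
min |a| on river = 2

2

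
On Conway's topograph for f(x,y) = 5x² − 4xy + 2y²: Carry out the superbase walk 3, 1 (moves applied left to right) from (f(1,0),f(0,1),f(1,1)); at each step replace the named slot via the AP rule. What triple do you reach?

start (5,2,3) = (f(1,0),f(0,1),f(1,1))
replace slot 3: 2·(5+2) − 3 = 11 → (5,2,11)
replace slot 1: 2·(2+11) − 5 = 21 → (21,2,11)

21,2,11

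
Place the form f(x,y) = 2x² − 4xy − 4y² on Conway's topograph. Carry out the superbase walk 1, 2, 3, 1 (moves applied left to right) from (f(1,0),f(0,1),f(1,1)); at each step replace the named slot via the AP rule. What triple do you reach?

start (2,-4,-6) = (f(1,0),f(0,1),f(1,1))
replace slot 1: 2·((-4)+(-6)) − 2 = -22 → (-22,-4,-6)
replace slot 2: 2·((-22)+(-6)) − (-4) = -52 → (-22,-52,-6)
replace slot 3: 2·((-22)+(-52)) − (-6) = -142 → (-22,-52,-142)
replace slot 1: 2·((-52)+(-142)) − (-22) = -366 → (-366,-52,-142)

-366,-52,-142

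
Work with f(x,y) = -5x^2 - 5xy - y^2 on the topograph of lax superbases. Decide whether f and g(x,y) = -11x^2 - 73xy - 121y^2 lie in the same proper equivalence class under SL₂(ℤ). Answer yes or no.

D₁ = 5, D₂ = 5
river cycle of f (length 2): (-1, 1, 1), (1, 1, -1)
river cycle of g (length 2): (-1, 1, 1), (1, 1, -1)
cycles coincide ⇒ equivalent

yes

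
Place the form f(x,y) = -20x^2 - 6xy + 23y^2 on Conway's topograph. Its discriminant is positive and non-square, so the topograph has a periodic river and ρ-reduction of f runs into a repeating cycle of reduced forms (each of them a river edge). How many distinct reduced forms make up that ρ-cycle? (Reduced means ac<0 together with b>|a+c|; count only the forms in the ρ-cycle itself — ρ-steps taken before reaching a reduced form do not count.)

D = 1876, ⌊√D⌋ = 43
descent: ρ → (23,6,-20)  [lands on river]
river: ρ → (-20,34,9)
river: ρ → (9,38,-12)
river: ρ → (-12,34,15)
river: ρ → (15,26,-20)
river: ρ → (-20,14,21)
river: ρ → (21,28,-13)
river: ρ → (-13,24,25)
river: ρ → (25,26,-12)
river: ρ → (-12,22,29)
river: ρ → (29,36,-5)
river: ρ → (-5,34,36)
river: ρ → (36,38,-3)
river: ρ → (-3,40,23)
ρ-cycle length = 14 (tail of 1 descent step not counted)

14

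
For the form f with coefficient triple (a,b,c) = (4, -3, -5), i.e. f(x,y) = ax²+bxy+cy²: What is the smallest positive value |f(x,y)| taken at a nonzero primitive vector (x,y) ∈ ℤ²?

descent: ρ → (-5,3,4)  [lands on river]
river: ρ → (4,5,-4)
river: ρ → (-4,3,5)
river: ρ → (5,7,-2)
river: ρ → (-2,9,1)
river: ρ → (1,9,-2)
river: ρ → (-2,7,5)
river: ρ → (5,3,-4)
river: ρ → (-4,5,4)
river: ρ → (4,3,-5)
river: ρ → (-5,7,2)
river: ρ → (2,9,-1)
river: ρ → (-1,9,2)
river: ρ → (2,7,-5)
closes: descent 1, river 14
min |a| on river = 1

1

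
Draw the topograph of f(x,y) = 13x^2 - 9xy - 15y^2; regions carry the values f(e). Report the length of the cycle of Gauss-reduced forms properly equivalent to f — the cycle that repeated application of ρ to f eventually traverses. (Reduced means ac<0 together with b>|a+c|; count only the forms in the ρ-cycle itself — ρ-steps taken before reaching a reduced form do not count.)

D = 861, ⌊√D⌋ = 29
descent: ρ → (-15,9,13)  [lands on river]
river: ρ → (13,17,-11)
river: ρ → (-11,27,3)
river: ρ → (3,27,-11)
river: ρ → (-11,17,13)
river: ρ → (13,9,-15)
river: ρ → (-15,21,7)
river: ρ → (7,21,-15)
ρ-cycle length = 8 (tail of 1 descent step not counted)

8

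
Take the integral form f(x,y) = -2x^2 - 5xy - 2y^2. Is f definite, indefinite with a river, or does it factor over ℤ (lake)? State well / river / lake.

D = b²−4ac = (-5)² − 4·(-2)·(-2) = 9
D = 3² is a perfect square ⇒ form factors over ℤ ⇒ lakes

lake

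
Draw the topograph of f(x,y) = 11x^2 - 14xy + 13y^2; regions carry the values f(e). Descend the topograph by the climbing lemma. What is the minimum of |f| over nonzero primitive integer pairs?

translate: b→8 (≡-14 mod 22), so (11,-14,13)→(11,8,10)
flip: (11,8,10)→(10,-8,11)
reduced (well bottom): (10,-8,11) with a≤c, −a<b≤a
well minimum = a = 10

10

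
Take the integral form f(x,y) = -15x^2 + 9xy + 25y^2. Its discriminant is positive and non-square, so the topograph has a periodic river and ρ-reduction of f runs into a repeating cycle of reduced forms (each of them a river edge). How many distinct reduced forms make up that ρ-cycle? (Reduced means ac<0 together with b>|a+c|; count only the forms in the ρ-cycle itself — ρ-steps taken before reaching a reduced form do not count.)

D = 1581, ⌊√D⌋ = 39
descent: ρ → (25,-9,-15)
descent: ρ → (-15,39,1)  [lands on river]
river: ρ → (1,39,-15)
river: ρ → (-15,21,19)
river: ρ → (19,17,-17)
river: ρ → (-17,17,19)
river: ρ → (19,21,-15)
ρ-cycle length = 6 (tail of 2 descent steps not counted)

6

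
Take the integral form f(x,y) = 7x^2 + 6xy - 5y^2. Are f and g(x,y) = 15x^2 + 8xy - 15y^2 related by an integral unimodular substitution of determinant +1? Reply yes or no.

D₁ = 176, D₂ = 964
discriminants differ ⇒ not SL₂(ℤ)-equivalent

no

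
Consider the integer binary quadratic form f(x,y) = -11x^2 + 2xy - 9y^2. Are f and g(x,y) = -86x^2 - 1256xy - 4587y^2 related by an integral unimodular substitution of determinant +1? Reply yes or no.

D₁ = -392, D₂ = -392
f is negative-definite; reduce −f:
−f: flip: (11,-2,9)→(9,2,11)
−f: reduced (well bottom): (9,2,11) with a≤c, −a<b≤a
flip sign back: reduced form of f is (-9,-2,-11)
g is negative-definite; reduce −g:
−g: translate: b→52 (≡1256 mod 172), so (86,1256,4587)→(86,52,9)
−g: flip: (86,52,9)→(9,-52,86)
−g: translate: b→2 (≡-52 mod 18), so (9,-52,86)→(9,2,11)
−g: reduced (well bottom): (9,2,11) with a≤c, −a<b≤a
flip sign back: reduced form of g is (-9,-2,-11)
reduced forms (-9, -2, -11) vs (-9, -2, -11) ⇒ equivalent

yes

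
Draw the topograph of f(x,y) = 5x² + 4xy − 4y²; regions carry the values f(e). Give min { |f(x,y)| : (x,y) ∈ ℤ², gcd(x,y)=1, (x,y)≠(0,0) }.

river: ρ → (-4,4,5)
river: ρ → (5,6,-3)
river: ρ → (-3,6,5)
river: ρ → (5,4,-4)
closes: descent 0, river 4
min |a| on river = 3

3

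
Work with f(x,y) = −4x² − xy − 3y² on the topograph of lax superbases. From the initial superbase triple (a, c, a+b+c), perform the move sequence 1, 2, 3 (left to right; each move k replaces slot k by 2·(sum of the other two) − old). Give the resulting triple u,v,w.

start (-4,-3,-8) = (f(1,0),f(0,1),f(1,1))
replace slot 1: 2·((-3)+(-8)) − (-4) = -18 → (-18,-3,-8)
replace slot 2: 2·((-18)+(-8)) − (-3) = -49 → (-18,-49,-8)
replace slot 3: 2·((-18)+(-49)) − (-8) = -126 → (-18,-49,-126)

-18,-49,-126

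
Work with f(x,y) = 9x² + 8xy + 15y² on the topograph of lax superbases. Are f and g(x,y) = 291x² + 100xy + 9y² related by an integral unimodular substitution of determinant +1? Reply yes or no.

D₁ = -476, D₂ = -476
f: reduced (well bottom): (9,8,15) with a≤c, −a<b≤a
g: flip: (291,100,9)→(9,-100,291)
g: translate: b→8 (≡-100 mod 18), so (9,-100,291)→(9,8,15)
g: reduced (well bottom): (9,8,15) with a≤c, −a<b≤a
reduced forms (9, 8, 15) vs (9, 8, 15) ⇒ equivalent

yes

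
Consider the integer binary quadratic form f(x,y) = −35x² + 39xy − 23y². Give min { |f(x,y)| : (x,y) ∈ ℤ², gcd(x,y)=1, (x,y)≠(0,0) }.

translate: b→31 (≡-39 mod 70), so (35,-39,23)→(35,31,19)
flip: (35,31,19)→(19,-31,35)
translate: b→7 (≡-31 mod 38), so (19,-31,35)→(19,7,23)
reduced (well bottom): (19,7,23) with a≤c, −a<b≤a
well minimum |f| = |-19| = 19 (negative-definite)

19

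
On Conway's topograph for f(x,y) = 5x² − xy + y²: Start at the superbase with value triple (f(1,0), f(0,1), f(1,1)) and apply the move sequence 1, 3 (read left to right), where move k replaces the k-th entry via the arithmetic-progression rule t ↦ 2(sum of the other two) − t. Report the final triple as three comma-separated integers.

start (5,1,5) = (f(1,0),f(0,1),f(1,1))
replace slot 1: 2·(1+5) − 5 = 7 → (7,1,5)
replace slot 3: 2·(7+1) − 5 = 11 → (7,1,11)

7,1,11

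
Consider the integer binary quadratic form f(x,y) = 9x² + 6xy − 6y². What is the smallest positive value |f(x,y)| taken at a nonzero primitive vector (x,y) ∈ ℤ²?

river: ρ → (-6,6,9)
river: ρ → (9,12,-3)
river: ρ → (-3,12,9)
river: ρ → (9,6,-6)
closes: descent 0, river 4
min |a| on river = 3

3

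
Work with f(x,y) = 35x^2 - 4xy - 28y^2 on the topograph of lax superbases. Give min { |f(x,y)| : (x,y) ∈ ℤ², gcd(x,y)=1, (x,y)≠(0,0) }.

descent: ρ → (-28,60,3)  [lands on river]
river: ρ → (3,60,-28)
river: ρ → (-28,52,11)
river: ρ → (11,58,-13)
river: ρ → (-13,46,35)
river: ρ → (35,24,-24)
river: ρ → (-24,24,35)
river: ρ → (35,46,-13)
river: ρ → (-13,58,11)
river: ρ → (11,52,-28)
closes: descent 1, river 10
min |a| on river = 3

3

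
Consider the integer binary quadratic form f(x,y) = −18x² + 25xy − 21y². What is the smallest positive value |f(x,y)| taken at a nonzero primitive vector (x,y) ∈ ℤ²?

translate: b→11 (≡-25 mod 36), so (18,-25,21)→(18,11,14)
flip: (18,11,14)→(14,-11,18)
reduced (well bottom): (14,-11,18) with a≤c, −a<b≤a
well minimum |f| = |-14| = 14 (negative-definite)

14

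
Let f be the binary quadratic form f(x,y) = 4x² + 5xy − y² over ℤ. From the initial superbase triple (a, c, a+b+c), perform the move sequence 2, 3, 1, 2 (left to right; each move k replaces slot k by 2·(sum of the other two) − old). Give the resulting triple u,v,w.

start (4,-1,8) = (f(1,0),f(0,1),f(1,1))
replace slot 2: 2·(4+8) − (-1) = 25 → (4,25,8)
replace slot 3: 2·(4+25) − 8 = 50 → (4,25,50)
replace slot 1: 2·(25+50) − 4 = 146 → (146,25,50)
replace slot 2: 2·(146+50) − 25 = 367 → (146,367,50)

146,367,50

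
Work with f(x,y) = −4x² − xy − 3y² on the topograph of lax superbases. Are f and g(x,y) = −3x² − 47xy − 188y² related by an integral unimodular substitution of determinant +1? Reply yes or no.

D₁ = -47, D₂ = -47
f is negative-definite; reduce −f:
−f: flip: (4,1,3)→(3,-1,4)
−f: reduced (well bottom): (3,-1,4) with a≤c, −a<b≤a
flip sign back: reduced form of f is (-3,1,-4)
g is negative-definite; reduce −g:
−g: translate: b→-1 (≡47 mod 6), so (3,47,188)→(3,-1,4)
−g: reduced (well bottom): (3,-1,4) with a≤c, −a<b≤a
flip sign back: reduced form of g is (-3,1,-4)
reduced forms (-3, 1, -4) vs (-3, 1, -4) ⇒ equivalent

yes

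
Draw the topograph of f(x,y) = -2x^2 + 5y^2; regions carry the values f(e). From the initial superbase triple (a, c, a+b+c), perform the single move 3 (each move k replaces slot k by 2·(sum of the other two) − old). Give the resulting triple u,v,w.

start (-2,5,3) = (f(1,0),f(0,1),f(1,1))
replace slot 3: 2·((-2)+5) − 3 = 3 → (-2,5,3)

-2,5,3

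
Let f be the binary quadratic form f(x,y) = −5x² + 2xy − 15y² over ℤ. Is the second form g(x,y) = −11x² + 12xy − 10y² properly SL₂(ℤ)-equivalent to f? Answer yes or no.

D₁ = -296, D₂ = -296
f is negative-definite; reduce −f:
−f: reduced (well bottom): (5,-2,15) with a≤c, −a<b≤a
flip sign back: reduced form of f is (-5,2,-15)
g is negative-definite; reduce −g:
−g: translate: b→10 (≡-12 mod 22), so (11,-12,10)→(11,10,9)
−g: flip: (11,10,9)→(9,-10,11)
−g: translate: b→8 (≡-10 mod 18), so (9,-10,11)→(9,8,10)
−g: reduced (well bottom): (9,8,10) with a≤c, −a<b≤a
flip sign back: reduced form of g is (-9,-8,-10)
reduced forms (-5, 2, -15) vs (-9, -8, -10) ⇒ inequivalent

no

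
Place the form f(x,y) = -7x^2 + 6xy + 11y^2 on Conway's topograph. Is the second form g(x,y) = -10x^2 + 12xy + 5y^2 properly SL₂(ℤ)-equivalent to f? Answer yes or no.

D₁ = 344, D₂ = 344
river cycle of f (length 10): (11, 16, -2), (-2, 16, 11), (11, 6, -7), (-7, 8, 10), (10, 12, -5), (-5, 18, 1), (1, 18, -5), (-5, 12, 10), (10, 8, -7), (-7, 6, 11)
river cycle of g (length 10): (5, 18, -1), (-1, 18, 5), (5, 12, -10), (-10, 8, 7), (7, 6, -11), (-11, 16, 2), (2, 16, -11), (-11, 6, 7), (7, 8, -10), (-10, 12, 5)
cycles differ ⇒ inequivalent

no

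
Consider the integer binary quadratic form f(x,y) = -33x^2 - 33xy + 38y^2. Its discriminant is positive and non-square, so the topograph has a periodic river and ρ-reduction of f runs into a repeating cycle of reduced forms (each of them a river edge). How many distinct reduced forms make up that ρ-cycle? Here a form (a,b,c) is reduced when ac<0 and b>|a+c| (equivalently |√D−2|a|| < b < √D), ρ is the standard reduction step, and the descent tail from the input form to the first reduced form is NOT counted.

D = 6105, ⌊√D⌋ = 78
descent: ρ → (38,33,-33)  [lands on river]
river: ρ → (-33,33,38)
river: ρ → (38,43,-28)
river: ρ → (-28,69,12)
river: ρ → (12,75,-10)
river: ρ → (-10,65,47)
river: ρ → (47,29,-28)
river: ρ → (-28,27,48)
river: ρ → (48,69,-7)
river: ρ → (-7,71,38)
river: ρ → (38,5,-40)
river: ρ → (-40,75,3)
river: ρ → (3,75,-40)
river: ρ → (-40,5,38)
river: ρ → (38,71,-7)
river: ρ → (-7,69,48)
river: ρ → (48,27,-28)
river: ρ → (-28,29,47)
river: ρ → (47,65,-10)
river: ρ → (-10,75,12)
river: ρ → (12,69,-28)
river: ρ → (-28,43,38)
ρ-cycle length = 22 (tail of 1 descent step not counted)

22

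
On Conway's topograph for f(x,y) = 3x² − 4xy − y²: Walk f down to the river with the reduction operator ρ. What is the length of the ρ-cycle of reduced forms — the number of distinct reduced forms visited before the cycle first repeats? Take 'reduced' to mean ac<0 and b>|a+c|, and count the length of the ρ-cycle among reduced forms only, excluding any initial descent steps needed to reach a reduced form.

D = 28, ⌊√D⌋ = 5
descent: ρ → (-1,4,3)  [lands on river]
river: ρ → (3,2,-2)
river: ρ → (-2,2,3)
river: ρ → (3,4,-1)
ρ-cycle length = 4 (tail of 1 descent step not counted)

4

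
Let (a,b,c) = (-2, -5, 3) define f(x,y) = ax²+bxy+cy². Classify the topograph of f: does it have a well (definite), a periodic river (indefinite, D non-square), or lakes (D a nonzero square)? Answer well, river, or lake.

D = b²−4ac = (-5)² − 4·(-2)·3 = 49
D = 7² is a perfect square ⇒ form factors over ℤ ⇒ lakes

lake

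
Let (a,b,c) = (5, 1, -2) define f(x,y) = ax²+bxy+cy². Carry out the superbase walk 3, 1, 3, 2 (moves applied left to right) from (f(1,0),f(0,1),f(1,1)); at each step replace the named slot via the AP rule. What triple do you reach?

start (5,-2,4) = (f(1,0),f(0,1),f(1,1))
replace slot 3: 2·(5+(-2)) − 4 = 2 → (5,-2,2)
replace slot 1: 2·((-2)+2) − 5 = -5 → (-5,-2,2)
replace slot 3: 2·((-5)+(-2)) − 2 = -16 → (-5,-2,-16)
replace slot 2: 2·((-5)+(-16)) − (-2) = -40 → (-5,-40,-16)

-5,-40,-16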